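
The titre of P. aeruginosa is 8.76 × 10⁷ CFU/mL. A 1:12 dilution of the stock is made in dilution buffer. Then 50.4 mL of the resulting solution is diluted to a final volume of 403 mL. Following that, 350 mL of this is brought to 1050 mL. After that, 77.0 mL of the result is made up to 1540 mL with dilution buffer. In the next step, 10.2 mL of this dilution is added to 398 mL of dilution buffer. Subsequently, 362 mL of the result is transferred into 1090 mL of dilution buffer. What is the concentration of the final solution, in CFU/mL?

94.8 CFU/mL

Overall dilution factor = 12 × 7.996 × 3 × 20 × 40.02 × 4.011 = 9.24 × 10⁵.
8.76 × 10⁷ CFU/mL / 9.24 × 10⁵ = 94.8 CFU/mL.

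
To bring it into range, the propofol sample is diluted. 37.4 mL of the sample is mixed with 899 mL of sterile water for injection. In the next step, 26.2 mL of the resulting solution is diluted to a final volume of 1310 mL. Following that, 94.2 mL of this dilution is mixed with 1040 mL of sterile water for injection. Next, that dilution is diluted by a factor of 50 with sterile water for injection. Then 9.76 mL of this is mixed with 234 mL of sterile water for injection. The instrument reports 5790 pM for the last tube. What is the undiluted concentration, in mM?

Overall dilution factor = 25.04 × 50 × 12.04 × 50 × 24.98 = 1.88 × 10⁷.
Original = 5790 pM × 1.88 × 10⁷ = 1.09 × 10¹¹ pM = 109 mM.

109 mM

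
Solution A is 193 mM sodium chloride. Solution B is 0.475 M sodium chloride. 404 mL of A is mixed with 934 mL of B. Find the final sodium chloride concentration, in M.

0.390 M

C_B = 0.475 M = 475 mM.
C_mix = (C_A·V_A + C_B·V_B)/(V_A + V_B) = (193×404 + 475×934) / 1338 = 390 mM = 0.390 M.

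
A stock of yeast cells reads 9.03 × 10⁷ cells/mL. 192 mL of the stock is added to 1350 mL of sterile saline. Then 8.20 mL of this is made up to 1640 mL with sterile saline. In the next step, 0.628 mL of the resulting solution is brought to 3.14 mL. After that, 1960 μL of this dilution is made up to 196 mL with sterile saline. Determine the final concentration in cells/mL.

Overall dilution factor = 8.031 × 200 × 5 × 100 = 8.03 × 10⁵.
9.03 × 10⁷ cells/mL / 8.03 × 10⁵ = 112 cells/mL.

112 cells/mL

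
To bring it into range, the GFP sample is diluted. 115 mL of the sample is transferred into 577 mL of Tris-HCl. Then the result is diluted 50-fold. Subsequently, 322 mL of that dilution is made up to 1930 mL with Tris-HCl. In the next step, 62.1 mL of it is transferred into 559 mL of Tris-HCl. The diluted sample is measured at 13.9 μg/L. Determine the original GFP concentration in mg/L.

Overall dilution factor = 6.017 × 50 × 5.994 × 10.00 = 1.80 × 10⁴.
Original = 13.9 μg/L × 1.80 × 10⁴ = 2.51 × 10⁵ μg/L = 251 mg/L.

251 mg/L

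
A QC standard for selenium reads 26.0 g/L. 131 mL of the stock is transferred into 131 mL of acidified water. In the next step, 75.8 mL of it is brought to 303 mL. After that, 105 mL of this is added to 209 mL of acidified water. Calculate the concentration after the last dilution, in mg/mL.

Overall dilution factor = 2 × 3.997 × 2.990 = 23.9.
26.0 g/L / 23.9 = 1.09 g/L = 1.09 mg/mL.

1.09 mg/mL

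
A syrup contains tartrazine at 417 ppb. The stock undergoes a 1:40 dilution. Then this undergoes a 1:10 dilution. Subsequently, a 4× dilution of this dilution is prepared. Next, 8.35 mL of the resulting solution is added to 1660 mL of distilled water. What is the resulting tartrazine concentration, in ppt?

1.30 ppt

Overall dilution factor = 40 × 10 × 4 × 199.8 = 3.20 × 10⁵.
417 ppb / 3.20 × 10⁵ = 1.30 × 10⁻³ ppb = 1.30 ppt.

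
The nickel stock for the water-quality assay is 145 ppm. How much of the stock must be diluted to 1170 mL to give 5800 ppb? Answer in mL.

5800 ppb = 5.80 ppm.
V₁ = C₂V₂/C₁ = 5.80 × 1170 / 145 = 46.8 mL.

46.8 mL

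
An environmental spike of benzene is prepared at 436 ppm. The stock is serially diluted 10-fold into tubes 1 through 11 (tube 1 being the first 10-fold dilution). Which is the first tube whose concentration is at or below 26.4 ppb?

tube 5

Tube n has concentration 436 ppm / 10ⁿ.
Need 10ⁿ ≥ 436 ppm / 26.4 ppb = 1.65 × 10⁴, so n ≥ 4.22.
First such tube: n = 5.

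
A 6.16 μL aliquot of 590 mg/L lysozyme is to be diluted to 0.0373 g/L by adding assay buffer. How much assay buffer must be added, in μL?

0.0373 g/L = 37.3 mg/L.
V₂ = C₁V₁/C₂ = 590 × 6.16 / 37.3 = 97.4 μL.
Diluent to add = V₂ − V₁ = 97.4 − 6.16 = 91.3 μL.

91.3 μL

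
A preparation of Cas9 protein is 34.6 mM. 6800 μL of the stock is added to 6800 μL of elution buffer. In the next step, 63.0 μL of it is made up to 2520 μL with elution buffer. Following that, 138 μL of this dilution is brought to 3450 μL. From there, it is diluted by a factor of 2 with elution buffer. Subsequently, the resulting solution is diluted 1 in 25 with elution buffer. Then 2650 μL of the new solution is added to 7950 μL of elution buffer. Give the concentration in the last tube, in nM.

86.5 nM

Overall dilution factor = 2 × 40 × 25 × 2 × 25 × 4 = 4.00 × 10⁵.
34.6 mM / 4.00 × 10⁵ = 8.65 × 10⁻⁵ mM = 86.5 nM.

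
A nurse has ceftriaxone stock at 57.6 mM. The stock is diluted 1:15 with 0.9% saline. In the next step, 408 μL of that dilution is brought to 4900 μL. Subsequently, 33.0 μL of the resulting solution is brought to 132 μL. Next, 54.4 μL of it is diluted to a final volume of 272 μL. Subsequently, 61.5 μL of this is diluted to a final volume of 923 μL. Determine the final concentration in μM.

Overall dilution factor = 15 × 12.01 × 4 × 5 × 15.01 = 5.41 × 10⁴.
57.6 mM / 5.41 × 10⁴ = 1.07 × 10⁻³ mM = 1.07 μM.

1.07 μM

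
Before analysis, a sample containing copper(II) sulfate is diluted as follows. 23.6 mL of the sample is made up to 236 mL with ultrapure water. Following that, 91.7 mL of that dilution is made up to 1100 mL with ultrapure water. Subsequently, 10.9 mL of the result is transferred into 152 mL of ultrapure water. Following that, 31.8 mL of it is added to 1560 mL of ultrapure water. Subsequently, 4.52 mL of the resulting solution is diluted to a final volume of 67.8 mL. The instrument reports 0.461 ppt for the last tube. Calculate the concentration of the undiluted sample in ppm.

Overall dilution factor = 10 × 12.00 × 14.94 × 50.06 × 15 = 1.35 × 10⁶.
Original = 0.461 ppt × 1.35 × 10⁶ = 6.21 × 10⁵ ppt = 0.621 ppm.

0.621 ppm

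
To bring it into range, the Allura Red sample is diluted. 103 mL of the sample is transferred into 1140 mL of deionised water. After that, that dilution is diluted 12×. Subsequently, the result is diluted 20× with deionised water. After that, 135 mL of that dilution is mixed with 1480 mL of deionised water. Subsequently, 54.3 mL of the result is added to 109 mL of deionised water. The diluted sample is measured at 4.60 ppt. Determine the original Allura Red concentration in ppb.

Overall dilution factor = 12.07 × 12 × 20 × 11.96 × 3.007 = 1.04 × 10⁵.
Original = 4.60 ppt × 1.04 × 10⁵ = 4.79 × 10⁵ ppt = 479 ppb.

479 ppb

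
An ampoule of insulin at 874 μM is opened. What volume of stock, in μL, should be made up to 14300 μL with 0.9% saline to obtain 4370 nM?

71.5 μL

4370 nM = 4.37 μM.
V₁ = C₂V₂/C₁ = 4.37 × 14300 / 874 = 71.5 μL.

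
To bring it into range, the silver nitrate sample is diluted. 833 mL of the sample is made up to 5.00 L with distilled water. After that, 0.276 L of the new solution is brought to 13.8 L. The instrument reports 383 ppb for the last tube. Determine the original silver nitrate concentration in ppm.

115 ppm

Overall dilution factor = 6.002 × 50 = 300.
Original = 383 ppb × 300 = 1.15 × 10⁵ ppb = 115 ppm.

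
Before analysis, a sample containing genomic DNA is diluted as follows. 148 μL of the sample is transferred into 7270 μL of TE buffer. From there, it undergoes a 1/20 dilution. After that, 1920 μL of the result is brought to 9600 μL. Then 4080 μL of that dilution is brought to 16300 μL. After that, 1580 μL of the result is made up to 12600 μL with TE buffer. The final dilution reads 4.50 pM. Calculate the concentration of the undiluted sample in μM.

Overall dilution factor = 50.12 × 20 × 5 × 3.995 × 7.975 = 1.60 × 10⁵.
Original = 4.50 pM × 1.60 × 10⁵ = 7.19 × 10⁵ pM = 0.719 μM.

0.719 μM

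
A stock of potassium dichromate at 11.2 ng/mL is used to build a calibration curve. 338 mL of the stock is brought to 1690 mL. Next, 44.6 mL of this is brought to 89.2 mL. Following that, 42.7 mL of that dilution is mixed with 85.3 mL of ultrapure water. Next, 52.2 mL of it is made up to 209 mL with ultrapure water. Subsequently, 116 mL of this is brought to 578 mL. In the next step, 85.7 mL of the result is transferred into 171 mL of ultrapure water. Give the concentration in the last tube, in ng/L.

Overall dilution factor = 5 × 2 × 2.998 × 4.004 × 4.983 × 2.995 = 1791.
11.2 ng/mL / 1791 = 6.25 × 10⁻³ ng/mL = 6.25 ng/L.

6.25 ng/L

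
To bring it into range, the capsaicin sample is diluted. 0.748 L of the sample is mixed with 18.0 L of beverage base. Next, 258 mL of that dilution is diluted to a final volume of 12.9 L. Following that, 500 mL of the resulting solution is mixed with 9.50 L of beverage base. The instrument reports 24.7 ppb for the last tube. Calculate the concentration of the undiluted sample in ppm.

Overall dilution factor = 25.06 × 50 × 20 = 2.51 × 10⁴.
Original = 24.7 ppb × 2.51 × 10⁴ = 6.19 × 10⁵ ppb = 619 ppm.

619 ppm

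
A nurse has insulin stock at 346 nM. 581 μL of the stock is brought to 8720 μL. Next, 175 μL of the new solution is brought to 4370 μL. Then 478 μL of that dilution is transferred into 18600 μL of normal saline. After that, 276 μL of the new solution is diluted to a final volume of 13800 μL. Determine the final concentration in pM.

0.463 pM

Overall dilution factor = 15.01 × 24.97 × 39.91 × 50 = 7.48 × 10⁵.
346 nM / 7.48 × 10⁵ = 4.63 × 10⁻⁴ nM = 0.463 pM.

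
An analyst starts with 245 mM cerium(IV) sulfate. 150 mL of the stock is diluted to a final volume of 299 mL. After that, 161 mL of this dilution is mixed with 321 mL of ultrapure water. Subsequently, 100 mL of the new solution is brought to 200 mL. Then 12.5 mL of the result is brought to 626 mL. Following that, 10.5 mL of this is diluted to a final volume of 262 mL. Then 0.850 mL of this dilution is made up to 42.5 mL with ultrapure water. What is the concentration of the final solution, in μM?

0.329 μM

Overall dilution factor = 1.993 × 2.994 × 2 × 50.08 × 24.95 × 50 = 7.46 × 10⁵.
245 mM / 7.46 × 10⁵ = 3.29 × 10⁻⁴ mM = 0.329 μM.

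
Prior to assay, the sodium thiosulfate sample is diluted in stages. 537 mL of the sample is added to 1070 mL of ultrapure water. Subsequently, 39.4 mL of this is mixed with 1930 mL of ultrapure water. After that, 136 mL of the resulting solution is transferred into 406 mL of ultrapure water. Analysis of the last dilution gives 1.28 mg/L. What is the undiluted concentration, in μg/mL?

763 μg/mL

Overall dilution factor = 2.993 × 49.98 × 3.985 = 596.
Original = 1.28 mg/L × 596 = 763 mg/L = 763 μg/mL.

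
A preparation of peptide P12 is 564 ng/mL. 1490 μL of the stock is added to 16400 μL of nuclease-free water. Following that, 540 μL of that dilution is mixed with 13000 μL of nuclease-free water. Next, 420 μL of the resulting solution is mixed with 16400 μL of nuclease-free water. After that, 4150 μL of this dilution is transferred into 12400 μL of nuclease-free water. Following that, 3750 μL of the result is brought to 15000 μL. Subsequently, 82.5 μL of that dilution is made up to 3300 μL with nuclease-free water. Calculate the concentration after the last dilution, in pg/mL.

Overall dilution factor = 12.01 × 25.07 × 40.05 × 3.988 × 4 × 40 = 7.69 × 10⁶.
564 ng/mL / 7.69 × 10⁶ = 7.33 × 10⁻⁵ ng/mL = 0.0733 pg/mL.

0.0733 pg/mL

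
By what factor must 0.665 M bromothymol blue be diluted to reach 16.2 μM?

Factor = C₀/C_target = 0.665 M / 16.2 μM = 4.10 × 10⁴.

4.10 × 10⁴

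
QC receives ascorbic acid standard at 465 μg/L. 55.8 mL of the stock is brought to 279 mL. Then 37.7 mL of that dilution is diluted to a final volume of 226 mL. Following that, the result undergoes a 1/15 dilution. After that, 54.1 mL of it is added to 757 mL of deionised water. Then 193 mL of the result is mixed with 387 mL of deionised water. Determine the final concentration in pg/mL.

23.0 pg/mL

Overall dilution factor = 5 × 5.995 × 15 × 14.99 × 3.005 = 2.03 × 10⁴.
465 μg/L / 2.03 × 10⁴ = 0.0230 μg/L = 23.0 pg/mL.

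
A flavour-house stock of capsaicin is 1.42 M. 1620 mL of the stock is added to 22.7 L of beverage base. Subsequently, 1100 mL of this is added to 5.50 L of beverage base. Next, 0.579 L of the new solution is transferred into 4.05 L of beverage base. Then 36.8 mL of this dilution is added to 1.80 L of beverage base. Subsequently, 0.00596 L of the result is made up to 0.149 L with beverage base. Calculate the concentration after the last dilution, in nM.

1580 nM

Overall dilution factor = 15.01 × 6 × 7.995 × 49.91 × 25 = 8.99 × 10⁵.
1.42 M / 8.99 × 10⁵ = 1.58 × 10⁻⁶ M = 1580 nM.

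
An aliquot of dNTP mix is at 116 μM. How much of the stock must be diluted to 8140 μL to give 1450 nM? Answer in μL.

1450 nM = 1.45 μM.
V₁ = C₂V₂/C₁ = 1.45 × 8140 / 116 = 102 μL.

102 μL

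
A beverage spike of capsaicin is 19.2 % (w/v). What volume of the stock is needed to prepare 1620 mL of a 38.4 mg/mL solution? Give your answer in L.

0.324 L

38.4 mg/mL = 3.84 % (w/v).
V₁ = C₂V₂/C₁ = 3.84 × 1620 / 19.2 = 324 mL = 0.324 L.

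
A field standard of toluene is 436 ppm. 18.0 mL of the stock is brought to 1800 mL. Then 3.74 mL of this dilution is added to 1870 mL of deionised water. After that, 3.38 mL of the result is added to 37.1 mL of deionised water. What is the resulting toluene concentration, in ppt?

Overall dilution factor = 100 × 501 × 11.98 = 6.00 × 10⁵.
436 ppm / 6.00 × 10⁵ = 7.27 × 10⁻⁴ ppm = 727 ppt.

727 ppt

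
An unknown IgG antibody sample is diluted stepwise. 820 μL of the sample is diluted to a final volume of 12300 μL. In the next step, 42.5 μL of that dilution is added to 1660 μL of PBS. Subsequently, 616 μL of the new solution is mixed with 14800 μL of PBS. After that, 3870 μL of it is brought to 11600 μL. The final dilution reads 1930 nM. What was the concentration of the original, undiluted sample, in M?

Overall dilution factor = 15 × 40.06 × 25.03 × 2.997 = 4.51 × 10⁴.
Original = 1930 nM × 4.51 × 10⁴ = 8.70 × 10⁷ nM = 0.0870 M.

0.0870 M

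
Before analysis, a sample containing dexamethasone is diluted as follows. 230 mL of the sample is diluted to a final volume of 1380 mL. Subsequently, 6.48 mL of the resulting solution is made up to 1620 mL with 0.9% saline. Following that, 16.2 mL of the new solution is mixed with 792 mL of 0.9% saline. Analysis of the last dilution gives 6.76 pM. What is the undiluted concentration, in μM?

Overall dilution factor = 6 × 250 × 49.89 = 7.48 × 10⁴.
Original = 6.76 pM × 7.48 × 10⁴ = 5.06 × 10⁵ pM = 0.506 μM.

0.506 μM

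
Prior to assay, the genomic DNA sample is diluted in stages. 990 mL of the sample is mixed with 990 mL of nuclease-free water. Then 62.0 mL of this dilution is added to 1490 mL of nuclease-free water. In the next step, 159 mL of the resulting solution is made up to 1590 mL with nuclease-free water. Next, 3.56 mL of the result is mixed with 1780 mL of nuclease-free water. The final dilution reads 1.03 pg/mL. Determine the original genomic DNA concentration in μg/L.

258 μg/L

Overall dilution factor = 2 × 25.03 × 10 × 501 = 2.51 × 10⁵.
Original = 1.03 pg/mL × 2.51 × 10⁵ = 2.58 × 10⁵ pg/mL = 258 μg/L.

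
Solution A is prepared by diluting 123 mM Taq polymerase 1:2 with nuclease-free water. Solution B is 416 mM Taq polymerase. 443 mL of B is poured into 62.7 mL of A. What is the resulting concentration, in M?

0.372 M

C_A = 123 mM / 2 = 61.5 mM.
C_mix = (C_A·V_A + C_B·V_B)/(V_A + V_B) = (61.5×62.7 + 416×443) / 505.7 = 372 mM = 0.372 M.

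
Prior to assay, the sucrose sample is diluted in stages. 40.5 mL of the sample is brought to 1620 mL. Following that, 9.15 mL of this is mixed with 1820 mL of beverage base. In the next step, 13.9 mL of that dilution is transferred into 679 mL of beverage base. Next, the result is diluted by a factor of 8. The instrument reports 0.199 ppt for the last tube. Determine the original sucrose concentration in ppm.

0.635 ppm

Overall dilution factor = 40 × 199.9 × 49.85 × 8 = 3.19 × 10⁶.
Original = 0.199 ppt × 3.19 × 10⁶ = 6.35 × 10⁵ ppt = 0.635 ppm.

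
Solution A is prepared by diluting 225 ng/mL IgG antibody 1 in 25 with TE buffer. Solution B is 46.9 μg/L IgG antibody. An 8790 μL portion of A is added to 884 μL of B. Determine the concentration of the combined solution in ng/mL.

C_A = 225 ng/mL / 25 = 9.00 ng/mL.
C_B = 46.9 μg/L = 46.9 ng/mL.
C_mix = (C_A·V_A + C_B·V_B)/(V_A + V_B) = (9.00×8790 + 46.9×884) / 9674 = 12.5 ng/mL.

12.5 ng/mL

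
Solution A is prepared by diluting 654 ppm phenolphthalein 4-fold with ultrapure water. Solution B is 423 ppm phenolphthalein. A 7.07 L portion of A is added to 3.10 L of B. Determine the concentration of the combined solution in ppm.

C_A = 654 ppm / 4 = 164 ppm.
C_mix = (C_A·V_A + C_B·V_B)/(V_A + V_B) = (164×7.07 + 423×3.10) / 10.17 = 243 ppm.

243 ppm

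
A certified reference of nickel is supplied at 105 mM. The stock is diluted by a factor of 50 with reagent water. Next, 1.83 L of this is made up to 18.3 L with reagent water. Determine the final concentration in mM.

0.210 mM

Overall dilution factor = 50 × 10 = 500.
105 mM / 500 = 0.210 mM.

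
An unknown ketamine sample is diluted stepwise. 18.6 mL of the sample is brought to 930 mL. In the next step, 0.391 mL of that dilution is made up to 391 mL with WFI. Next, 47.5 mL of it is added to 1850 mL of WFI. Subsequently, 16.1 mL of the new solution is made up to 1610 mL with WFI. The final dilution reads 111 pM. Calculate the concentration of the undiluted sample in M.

0.0222 M

Overall dilution factor = 50 × 1000 × 39.95 × 100 = 2.00 × 10⁸.
Original = 111 pM × 2.00 × 10⁸ = 2.22 × 10¹⁰ pM = 0.0222 M.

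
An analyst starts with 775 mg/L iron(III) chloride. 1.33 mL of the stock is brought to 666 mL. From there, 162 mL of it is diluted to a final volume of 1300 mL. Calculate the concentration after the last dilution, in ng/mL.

193 ng/mL

Overall dilution factor = 500.8 × 8.025 = 4018.
775 mg/L / 4018 = 0.193 mg/L = 193 ng/mL.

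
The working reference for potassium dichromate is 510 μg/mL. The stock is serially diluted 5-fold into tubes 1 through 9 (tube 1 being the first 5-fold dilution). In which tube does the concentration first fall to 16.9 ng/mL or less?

Tube n has concentration 510 μg/mL / 5ⁿ.
Need 5ⁿ ≥ 510 μg/mL / 16.9 ng/mL = 3.02 × 10⁴, so n ≥ 6.41.
First such tube: n = 7.

tube 7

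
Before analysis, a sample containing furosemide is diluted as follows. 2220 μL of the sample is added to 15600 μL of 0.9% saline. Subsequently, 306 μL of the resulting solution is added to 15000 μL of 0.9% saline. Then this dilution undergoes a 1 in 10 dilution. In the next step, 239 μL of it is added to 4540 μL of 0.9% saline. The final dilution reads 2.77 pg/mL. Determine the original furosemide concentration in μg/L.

Overall dilution factor = 8.027 × 50.02 × 10 × 20.00 = 8.03 × 10⁴.
Original = 2.77 pg/mL × 8.03 × 10⁴ = 2.22 × 10⁵ pg/mL = 222 μg/L.

222 μg/L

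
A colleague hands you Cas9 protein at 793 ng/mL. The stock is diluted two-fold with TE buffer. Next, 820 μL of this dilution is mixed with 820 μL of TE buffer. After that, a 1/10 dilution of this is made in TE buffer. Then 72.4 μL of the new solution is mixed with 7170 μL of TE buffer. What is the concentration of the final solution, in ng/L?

Overall dilution factor = 2 × 2 × 10 × 100.0 = 4001.
793 ng/mL / 4001 = 0.198 ng/mL = 198 ng/L.

198 ng/L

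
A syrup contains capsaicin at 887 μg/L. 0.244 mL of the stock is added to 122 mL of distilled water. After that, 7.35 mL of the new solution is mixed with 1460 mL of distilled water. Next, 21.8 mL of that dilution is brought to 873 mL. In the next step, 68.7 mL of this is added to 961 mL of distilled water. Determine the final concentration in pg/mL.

0.0148 pg/mL

Overall dilution factor = 501 × 199.6 × 40.05 × 14.99 = 6.00 × 10⁷.
887 μg/L / 6.00 × 10⁷ = 1.48 × 10⁻⁵ μg/L = 0.0148 pg/mL.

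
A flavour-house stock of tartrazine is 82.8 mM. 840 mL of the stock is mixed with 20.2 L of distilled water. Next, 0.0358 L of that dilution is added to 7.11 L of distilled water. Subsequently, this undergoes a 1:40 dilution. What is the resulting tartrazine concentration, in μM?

Overall dilution factor = 25.05 × 199.6 × 40 = 2.00 × 10⁵.
82.8 mM / 2.00 × 10⁵ = 4.14 × 10⁻⁴ mM = 0.414 μM.

0.414 μM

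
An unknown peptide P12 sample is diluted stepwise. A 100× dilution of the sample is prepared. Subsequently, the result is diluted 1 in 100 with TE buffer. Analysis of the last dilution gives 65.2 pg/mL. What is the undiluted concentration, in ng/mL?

Overall dilution factor = 100 × 100 = 1.00 × 10⁴.
Original = 65.2 pg/mL × 1.00 × 10⁴ = 6.52 × 10⁵ pg/mL = 652 ng/mL.

652 ng/mL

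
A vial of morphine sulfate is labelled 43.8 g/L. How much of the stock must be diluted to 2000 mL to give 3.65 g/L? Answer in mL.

V₁ = C₂V₂/C₁ = 3.65 × 2000 / 43.8 = 167 mL.

167 mL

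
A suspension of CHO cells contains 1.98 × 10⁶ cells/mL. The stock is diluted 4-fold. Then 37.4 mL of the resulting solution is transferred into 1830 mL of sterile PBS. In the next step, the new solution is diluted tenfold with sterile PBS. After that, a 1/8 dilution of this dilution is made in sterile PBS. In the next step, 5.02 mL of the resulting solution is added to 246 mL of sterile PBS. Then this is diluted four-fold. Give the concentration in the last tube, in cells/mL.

Overall dilution factor = 4 × 49.93 × 10 × 8 × 50.00 × 4 = 3.20 × 10⁶.
1.98 × 10⁶ cells/mL / 3.20 × 10⁶ = 0.620 cells/mL.

0.620 cells/mL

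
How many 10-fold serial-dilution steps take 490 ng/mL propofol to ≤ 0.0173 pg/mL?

Need 10ⁿ ≥ 2.83 × 10⁷, so n ≥ log(2.83 × 10⁷)/log(10) = 7.45.
Minimum whole steps: n = 8.

8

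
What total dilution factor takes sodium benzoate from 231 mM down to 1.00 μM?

Factor = C₀/C_target = 231 mM / 1.00 μM = 2.31 × 10⁵.

2.31 × 10⁵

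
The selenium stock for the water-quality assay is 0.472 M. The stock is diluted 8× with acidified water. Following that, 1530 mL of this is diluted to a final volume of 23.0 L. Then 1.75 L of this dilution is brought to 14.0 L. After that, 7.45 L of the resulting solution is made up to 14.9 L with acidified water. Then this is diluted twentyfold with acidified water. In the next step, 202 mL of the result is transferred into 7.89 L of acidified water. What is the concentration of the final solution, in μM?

Overall dilution factor = 8 × 15.03 × 8 × 2 × 20 × 40.06 = 1.54 × 10⁶.
0.472 M / 1.54 × 10⁶ = 3.06 × 10⁻⁷ M = 0.306 μM.

0.306 μM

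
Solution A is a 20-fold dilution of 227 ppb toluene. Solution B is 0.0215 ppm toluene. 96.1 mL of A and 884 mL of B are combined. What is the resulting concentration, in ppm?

0.0205 ppm

C_A = 227 ppb / 20 = 11.3 ppb.
C_B = 0.0215 ppm = 21.5 ppb.
C_mix = (C_A·V_A + C_B·V_B)/(V_A + V_B) = (11.3×96.1 + 21.5×884) / 980.1 = 20.5 ppb = 0.0205 ppm.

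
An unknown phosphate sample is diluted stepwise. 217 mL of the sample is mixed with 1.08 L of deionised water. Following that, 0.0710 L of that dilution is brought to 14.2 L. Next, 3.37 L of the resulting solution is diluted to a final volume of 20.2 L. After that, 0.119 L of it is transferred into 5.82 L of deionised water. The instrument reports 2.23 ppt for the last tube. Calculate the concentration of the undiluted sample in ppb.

Overall dilution factor = 5.977 × 200 × 5.994 × 49.91 = 3.58 × 10⁵.
Original = 2.23 ppt × 3.58 × 10⁵ = 7.97 × 10⁵ ppt = 797 ppb.

797 ppb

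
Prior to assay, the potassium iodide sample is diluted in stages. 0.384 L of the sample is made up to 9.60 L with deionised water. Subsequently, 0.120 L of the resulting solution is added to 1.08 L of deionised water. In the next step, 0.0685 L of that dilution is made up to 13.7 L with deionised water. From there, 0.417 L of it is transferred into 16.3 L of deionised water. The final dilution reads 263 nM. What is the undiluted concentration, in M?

0.527 M

Overall dilution factor = 25 × 10 × 200 × 40.09 = 2.00 × 10⁶.
Original = 263 nM × 2.00 × 10⁶ = 5.27 × 10⁸ nM = 0.527 M.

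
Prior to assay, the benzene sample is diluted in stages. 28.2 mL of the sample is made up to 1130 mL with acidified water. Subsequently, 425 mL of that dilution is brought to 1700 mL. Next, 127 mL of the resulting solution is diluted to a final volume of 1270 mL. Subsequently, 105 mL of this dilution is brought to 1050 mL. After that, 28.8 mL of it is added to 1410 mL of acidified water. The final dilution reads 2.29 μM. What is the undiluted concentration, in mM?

Overall dilution factor = 40.07 × 4 × 10 × 10 × 49.96 = 8.01 × 10⁵.
Original = 2.29 μM × 8.01 × 10⁵ = 1.83 × 10⁶ μM = 1830 mM.

1830 mM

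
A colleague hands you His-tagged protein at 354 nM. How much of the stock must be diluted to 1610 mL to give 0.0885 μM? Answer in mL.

0.0885 μM = 88.5 nM.
V₁ = C₂V₂/C₁ = 88.5 × 1610 / 354 = 402 mL.

402 mL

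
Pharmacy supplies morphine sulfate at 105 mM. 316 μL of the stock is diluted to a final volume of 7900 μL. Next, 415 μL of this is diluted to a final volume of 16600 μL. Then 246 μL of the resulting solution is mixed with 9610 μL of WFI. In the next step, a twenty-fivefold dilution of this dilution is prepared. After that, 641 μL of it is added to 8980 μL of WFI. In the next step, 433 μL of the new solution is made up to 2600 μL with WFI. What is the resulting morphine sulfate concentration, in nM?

1.16 nM

Overall dilution factor = 25 × 40 × 40.07 × 25 × 15.01 × 6.005 = 9.03 × 10⁷.
105 mM / 9.03 × 10⁷ = 1.16 × 10⁻⁶ mM = 1.16 nM.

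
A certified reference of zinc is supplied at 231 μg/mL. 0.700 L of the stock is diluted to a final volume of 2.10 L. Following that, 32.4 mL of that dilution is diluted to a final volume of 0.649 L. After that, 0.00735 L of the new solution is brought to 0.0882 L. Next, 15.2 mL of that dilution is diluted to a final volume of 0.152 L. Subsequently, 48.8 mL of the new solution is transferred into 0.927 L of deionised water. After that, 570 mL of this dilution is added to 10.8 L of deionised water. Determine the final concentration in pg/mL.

Overall dilution factor = 3 × 20.03 × 12 × 10 × 20.00 × 19.95 = 2.88 × 10⁶.
231 μg/mL / 2.88 × 10⁶ = 8.03 × 10⁻⁵ μg/mL = 80.3 pg/mL.

80.3 pg/mL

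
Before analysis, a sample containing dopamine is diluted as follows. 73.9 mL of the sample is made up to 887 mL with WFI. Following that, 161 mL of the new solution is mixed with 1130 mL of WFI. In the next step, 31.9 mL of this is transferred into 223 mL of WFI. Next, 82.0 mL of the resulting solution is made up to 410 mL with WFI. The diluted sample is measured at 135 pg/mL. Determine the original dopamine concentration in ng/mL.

Overall dilution factor = 12.00 × 8.019 × 7.991 × 5 = 3845.
Original = 135 pg/mL × 3845 = 5.19 × 10⁵ pg/mL = 519 ng/mL.

519 ng/mL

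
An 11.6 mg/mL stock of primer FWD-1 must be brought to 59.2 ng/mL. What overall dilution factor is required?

Factor = C₀/C_target = 11.6 mg/mL / 59.2 ng/mL = 1.96 × 10⁵.

1.96 × 10⁵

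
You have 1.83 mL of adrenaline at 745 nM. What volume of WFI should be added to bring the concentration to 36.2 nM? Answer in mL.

V₂ = C₁V₁/C₂ = 745 × 1.83 / 36.2 = 37.7 mL.
Diluent to add = V₂ − V₁ = 37.7 − 1.83 = 35.8 mL.

35.8 mL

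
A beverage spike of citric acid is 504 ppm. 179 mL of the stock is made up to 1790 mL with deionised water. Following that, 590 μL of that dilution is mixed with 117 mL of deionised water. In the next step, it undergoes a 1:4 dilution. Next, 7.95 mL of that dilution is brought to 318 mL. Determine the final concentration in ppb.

Overall dilution factor = 10 × 199.3 × 4 × 40 = 3.19 × 10⁵.
504 ppm / 3.19 × 10⁵ = 1.58 × 10⁻³ ppm = 1.58 ppb.

1.58 ppb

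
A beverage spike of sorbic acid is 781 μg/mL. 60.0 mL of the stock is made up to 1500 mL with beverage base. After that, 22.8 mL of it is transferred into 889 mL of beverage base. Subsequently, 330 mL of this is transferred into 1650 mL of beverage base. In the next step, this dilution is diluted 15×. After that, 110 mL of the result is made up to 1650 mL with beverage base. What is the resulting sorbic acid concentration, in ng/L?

Overall dilution factor = 25 × 39.99 × 6 × 15 × 15 = 1.35 × 10⁶.
781 μg/mL / 1.35 × 10⁶ = 5.79 × 10⁻⁴ μg/mL = 579 ng/L.

579 ng/L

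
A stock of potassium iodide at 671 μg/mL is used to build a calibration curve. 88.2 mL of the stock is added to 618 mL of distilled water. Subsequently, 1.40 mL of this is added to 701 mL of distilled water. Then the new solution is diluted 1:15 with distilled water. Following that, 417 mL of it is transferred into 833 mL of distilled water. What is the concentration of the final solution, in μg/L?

Overall dilution factor = 8.007 × 501.7 × 15 × 2.998 = 1.81 × 10⁵.
671 μg/mL / 1.81 × 10⁵ = 3.71 × 10⁻³ μg/mL = 3.71 μg/L.

3.71 μg/L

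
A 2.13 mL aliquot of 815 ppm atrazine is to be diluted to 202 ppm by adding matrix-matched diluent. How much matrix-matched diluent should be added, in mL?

6.46 mL

V₂ = C₁V₁/C₂ = 815 × 2.13 / 202 = 8.59 mL.
Diluent to add = V₂ − V₁ = 8.59 − 2.13 = 6.46 mL.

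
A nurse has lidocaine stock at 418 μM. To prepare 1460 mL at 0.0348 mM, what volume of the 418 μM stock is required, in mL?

0.0348 mM = 34.8 μM.
V₁ = C₂V₂/C₁ = 34.8 × 1460 / 418 = 122 mL.

122 mL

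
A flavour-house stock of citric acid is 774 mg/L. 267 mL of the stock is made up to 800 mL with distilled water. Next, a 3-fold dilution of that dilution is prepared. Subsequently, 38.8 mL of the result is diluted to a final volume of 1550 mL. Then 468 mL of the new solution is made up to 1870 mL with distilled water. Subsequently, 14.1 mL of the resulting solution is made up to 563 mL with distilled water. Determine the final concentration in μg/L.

Overall dilution factor = 2.996 × 3 × 39.95 × 3.996 × 39.93 = 5.73 × 10⁴.
774 mg/L / 5.73 × 10⁴ = 0.0135 mg/L = 13.5 μg/L.

13.5 μg/L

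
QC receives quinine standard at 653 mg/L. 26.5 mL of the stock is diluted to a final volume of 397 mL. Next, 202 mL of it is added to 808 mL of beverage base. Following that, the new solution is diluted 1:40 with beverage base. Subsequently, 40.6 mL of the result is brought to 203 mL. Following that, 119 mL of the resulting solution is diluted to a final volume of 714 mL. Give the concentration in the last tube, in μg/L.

Overall dilution factor = 14.98 × 5 × 40 × 5 × 6 = 8.99 × 10⁴.
653 mg/L / 8.99 × 10⁴ = 7.26 × 10⁻³ mg/L = 7.26 μg/L.

7.26 μg/L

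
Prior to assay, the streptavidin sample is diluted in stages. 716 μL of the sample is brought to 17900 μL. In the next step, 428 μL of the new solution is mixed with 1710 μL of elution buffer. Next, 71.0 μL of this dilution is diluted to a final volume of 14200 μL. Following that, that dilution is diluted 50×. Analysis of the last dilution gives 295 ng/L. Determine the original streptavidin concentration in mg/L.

Overall dilution factor = 25 × 4.995 × 200 × 50 = 1.25 × 10⁶.
Original = 295 ng/L × 1.25 × 10⁶ = 3.68 × 10⁸ ng/L = 368 mg/L.

368 mg/L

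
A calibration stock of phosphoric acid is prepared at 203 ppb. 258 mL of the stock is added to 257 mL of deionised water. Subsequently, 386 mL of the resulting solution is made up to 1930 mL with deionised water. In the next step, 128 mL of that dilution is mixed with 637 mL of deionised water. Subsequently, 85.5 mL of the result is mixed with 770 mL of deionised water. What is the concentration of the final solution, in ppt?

340 ppt

Overall dilution factor = 1.996 × 5 × 5.977 × 10.01 = 597.
203 ppb / 597 = 0.340 ppb = 340 ppt.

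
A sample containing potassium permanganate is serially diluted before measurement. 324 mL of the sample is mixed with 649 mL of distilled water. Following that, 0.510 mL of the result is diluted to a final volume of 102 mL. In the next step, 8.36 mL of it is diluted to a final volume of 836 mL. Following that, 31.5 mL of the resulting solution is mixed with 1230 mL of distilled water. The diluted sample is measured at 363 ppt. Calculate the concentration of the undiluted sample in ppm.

873 ppm

Overall dilution factor = 3.003 × 200 × 100 × 40.05 = 2.41 × 10⁶.
Original = 363 ppt × 2.41 × 10⁶ = 8.73 × 10⁸ ppt = 873 ppm.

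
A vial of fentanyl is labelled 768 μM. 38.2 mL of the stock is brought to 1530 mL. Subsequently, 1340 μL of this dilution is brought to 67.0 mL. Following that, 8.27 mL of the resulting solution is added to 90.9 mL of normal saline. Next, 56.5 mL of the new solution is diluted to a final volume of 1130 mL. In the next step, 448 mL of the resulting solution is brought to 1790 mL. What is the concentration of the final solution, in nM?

0.400 nM

Overall dilution factor = 40.05 × 50 × 11.99 × 20 × 3.996 = 1.92 × 10⁶.
768 μM / 1.92 × 10⁶ = 4.00 × 10⁻⁴ μM = 0.400 nM.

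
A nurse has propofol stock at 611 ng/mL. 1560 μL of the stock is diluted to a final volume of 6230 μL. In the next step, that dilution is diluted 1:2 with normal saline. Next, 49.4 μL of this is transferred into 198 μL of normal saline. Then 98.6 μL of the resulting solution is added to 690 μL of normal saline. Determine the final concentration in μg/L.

Overall dilution factor = 3.994 × 2 × 5.008 × 7.998 = 320.
611 ng/mL / 320 = 1.91 ng/mL = 1.91 μg/L.

1.91 μg/L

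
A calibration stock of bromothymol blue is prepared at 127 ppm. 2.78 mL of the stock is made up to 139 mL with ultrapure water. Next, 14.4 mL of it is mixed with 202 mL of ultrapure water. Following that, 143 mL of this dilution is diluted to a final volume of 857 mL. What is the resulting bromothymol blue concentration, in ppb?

28.2 ppb

Overall dilution factor = 50 × 15.03 × 5.993 = 4503.
127 ppm / 4503 = 0.0282 ppm = 28.2 ppb.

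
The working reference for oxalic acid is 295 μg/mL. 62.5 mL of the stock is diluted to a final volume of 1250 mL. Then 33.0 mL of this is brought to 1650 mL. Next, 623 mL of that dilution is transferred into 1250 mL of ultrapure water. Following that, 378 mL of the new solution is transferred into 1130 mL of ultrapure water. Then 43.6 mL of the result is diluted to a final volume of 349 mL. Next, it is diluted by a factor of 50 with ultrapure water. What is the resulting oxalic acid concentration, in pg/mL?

61.5 pg/mL

Overall dilution factor = 20 × 50 × 3.006 × 3.989 × 8.005 × 50 = 4.80 × 10⁶.
295 μg/mL / 4.80 × 10⁶ = 6.15 × 10⁻⁵ μg/mL = 61.5 pg/mL.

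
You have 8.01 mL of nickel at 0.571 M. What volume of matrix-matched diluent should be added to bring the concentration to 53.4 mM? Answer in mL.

53.4 mM = 0.0534 M.
V₂ = C₁V₁/C₂ = 0.571 × 8.01 / 0.0534 = 85.6 mL.
Diluent to add = V₂ − V₁ = 85.6 − 8.01 = 77.6 mL.

77.6 mL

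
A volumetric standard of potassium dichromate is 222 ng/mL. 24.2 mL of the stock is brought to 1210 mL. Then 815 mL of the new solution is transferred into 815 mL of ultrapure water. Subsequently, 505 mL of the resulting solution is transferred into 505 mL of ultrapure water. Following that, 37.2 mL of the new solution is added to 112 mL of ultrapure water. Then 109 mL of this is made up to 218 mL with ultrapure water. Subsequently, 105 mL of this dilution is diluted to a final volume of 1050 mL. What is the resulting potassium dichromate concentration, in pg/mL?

Overall dilution factor = 50 × 2 × 2 × 4.011 × 2 × 10 = 1.60 × 10⁴.
222 ng/mL / 1.60 × 10⁴ = 0.0138 ng/mL = 13.8 pg/mL.

13.8 pg/mL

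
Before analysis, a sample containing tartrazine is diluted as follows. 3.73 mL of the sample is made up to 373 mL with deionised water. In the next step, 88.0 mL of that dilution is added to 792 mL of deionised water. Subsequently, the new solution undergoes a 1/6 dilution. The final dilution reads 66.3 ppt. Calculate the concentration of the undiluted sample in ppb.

Overall dilution factor = 100 × 10 × 6 = 6000.
Original = 66.3 ppt × 6000 = 3.98 × 10⁵ ppt = 398 ppb.

398 ppb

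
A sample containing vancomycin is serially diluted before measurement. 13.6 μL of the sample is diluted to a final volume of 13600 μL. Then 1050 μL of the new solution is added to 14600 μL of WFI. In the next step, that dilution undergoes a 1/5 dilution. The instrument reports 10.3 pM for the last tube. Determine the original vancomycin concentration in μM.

Overall dilution factor = 1000 × 14.90 × 5 = 7.45 × 10⁴.
Original = 10.3 pM × 7.45 × 10⁴ = 7.68 × 10⁵ pM = 0.768 μM.

0.768 μM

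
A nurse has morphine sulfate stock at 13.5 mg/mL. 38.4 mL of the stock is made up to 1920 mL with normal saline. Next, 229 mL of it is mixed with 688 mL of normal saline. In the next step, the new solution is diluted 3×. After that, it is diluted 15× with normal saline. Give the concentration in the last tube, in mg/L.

Overall dilution factor = 50 × 4.004 × 3 × 15 = 9010.
13.5 mg/mL / 9010 = 1.50 × 10⁻³ mg/mL = 1.50 mg/L.

1.50 mg/L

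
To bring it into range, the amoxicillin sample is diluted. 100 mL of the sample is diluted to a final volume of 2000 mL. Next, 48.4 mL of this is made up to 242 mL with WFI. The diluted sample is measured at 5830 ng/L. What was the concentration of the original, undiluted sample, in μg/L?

583 μg/L

Overall dilution factor = 20 × 5 = 100.
Original = 5830 ng/L × 100 = 5.83 × 10⁵ ng/L = 583 μg/L.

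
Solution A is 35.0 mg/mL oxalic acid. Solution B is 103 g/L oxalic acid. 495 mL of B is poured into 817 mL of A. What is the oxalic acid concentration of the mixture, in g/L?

60.7 g/L

C_B = 103 g/L = 103 mg/mL.
C_mix = (C_A·V_A + C_B·V_B)/(V_A + V_B) = (35.0×817 + 103×495) / 1312 = 60.7 mg/mL = 60.7 g/L.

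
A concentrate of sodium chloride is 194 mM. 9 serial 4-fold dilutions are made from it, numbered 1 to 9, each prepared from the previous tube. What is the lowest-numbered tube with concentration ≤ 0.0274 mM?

Tube n has concentration 194 mM / 4ⁿ.
Need 4ⁿ ≥ 194 mM / 0.0274 mM = 7080, so n ≥ 6.39.
First such tube: n = 7.

tube 7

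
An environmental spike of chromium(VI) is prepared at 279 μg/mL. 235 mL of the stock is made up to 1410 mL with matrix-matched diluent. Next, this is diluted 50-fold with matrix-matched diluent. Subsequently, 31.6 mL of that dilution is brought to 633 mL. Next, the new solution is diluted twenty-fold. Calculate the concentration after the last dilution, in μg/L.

2.32 μg/L

Overall dilution factor = 6 × 50 × 20.03 × 20 = 1.20 × 10⁵.
279 μg/mL / 1.20 × 10⁵ = 2.32 × 10⁻³ μg/mL = 2.32 μg/L.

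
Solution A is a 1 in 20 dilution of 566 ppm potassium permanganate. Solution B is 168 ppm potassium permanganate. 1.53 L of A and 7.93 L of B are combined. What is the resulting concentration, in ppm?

C_A = 566 ppm / 20 = 28.3 ppm.
C_mix = (C_A·V_A + C_B·V_B)/(V_A + V_B) = (28.3×1.53 + 168×7.93) / 9.460 = 145 ppm.

145 ppm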